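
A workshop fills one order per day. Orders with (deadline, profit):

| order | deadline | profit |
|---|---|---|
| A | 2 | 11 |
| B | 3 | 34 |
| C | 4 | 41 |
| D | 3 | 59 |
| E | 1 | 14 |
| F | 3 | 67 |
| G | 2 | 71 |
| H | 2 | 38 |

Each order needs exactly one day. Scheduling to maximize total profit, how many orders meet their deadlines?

4

Profit order: G=71 F=67 D=59 C=41 H=38 B=34 E=14 A=11
Assign: G→slot 2, F→slot 3, D→slot 1, C→slot 4, H skipped, B skipped, E skipped, A skipped.
Slots: [1:D] [2:G] [3:F] [4:C]
4 of 8 scheduled.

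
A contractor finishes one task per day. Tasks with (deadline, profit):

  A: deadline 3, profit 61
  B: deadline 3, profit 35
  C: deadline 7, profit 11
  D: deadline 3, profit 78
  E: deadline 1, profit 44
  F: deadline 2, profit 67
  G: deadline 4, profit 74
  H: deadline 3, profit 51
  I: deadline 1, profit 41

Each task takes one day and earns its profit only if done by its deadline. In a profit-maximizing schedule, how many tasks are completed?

5

By profit: D(d3,78), G(d4,74), F(d2,67), A(d3,61), H(d3,51), E(d1,44), I(d1,41), B(d3,35), C(d7,11)
D→slot 3; G→slot 4; F→slot 2; A→slot 1; H skipped; E skipped; I skipped; B skipped; C→slot 7.
5 of 9 scheduled.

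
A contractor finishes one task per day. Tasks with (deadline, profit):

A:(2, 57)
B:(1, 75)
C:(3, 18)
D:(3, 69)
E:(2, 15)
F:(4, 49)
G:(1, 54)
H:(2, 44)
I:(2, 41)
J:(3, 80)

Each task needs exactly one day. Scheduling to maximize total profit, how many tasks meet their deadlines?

4

By profit: J(d3,80), B(d1,75), D(d3,69), A(d2,57), G(d1,54), F(d4,49), H(d2,44), I(d2,41), C(d3,18), E(d2,15)
J→slot 3; B→slot 1; D→slot 2; A skipped; G skipped; F→slot 4; H skipped; I skipped; C skipped; E skipped.
4 of 10 scheduled.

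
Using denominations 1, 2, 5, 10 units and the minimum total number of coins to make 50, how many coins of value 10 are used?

50 − 5×10→0
Count of 10: 5

5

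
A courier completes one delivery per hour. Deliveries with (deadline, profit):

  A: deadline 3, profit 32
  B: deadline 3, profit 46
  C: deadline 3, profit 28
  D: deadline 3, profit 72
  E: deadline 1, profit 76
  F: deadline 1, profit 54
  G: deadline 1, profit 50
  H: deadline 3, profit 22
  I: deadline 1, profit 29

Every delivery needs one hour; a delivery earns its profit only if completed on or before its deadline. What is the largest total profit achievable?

194

Take jobs in profit order; each goes to the latest open slot no later than its deadline.
Profit order: E=76 D=72 F=54 G=50 B=46 A=32 I=29 C=28 H=22
Assign: E→slot 1, D→slot 3, F skipped, G skipped, B→slot 2, A skipped, I skipped, C skipped, H skipped.
Slots: [1:E] [2:B] [3:D]
Profit = 76 + 46 + 72 = 194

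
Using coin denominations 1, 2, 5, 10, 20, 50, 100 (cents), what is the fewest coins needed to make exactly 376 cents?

376 = 3×100 + 1×50 + 1×20 + 1×5 + 1×1
Total coins = 3 + 1 + 1 + 1 + 1 = 7

7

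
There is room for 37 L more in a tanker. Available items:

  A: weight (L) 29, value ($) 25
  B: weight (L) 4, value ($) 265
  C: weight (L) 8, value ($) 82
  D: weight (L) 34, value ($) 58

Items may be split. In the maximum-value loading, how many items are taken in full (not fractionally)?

Greedy by value/weight ratio, highest first.
Order: B (265/4=66.25) > C (82/8=10.25) > D (58/34=1.71) > A (25/29=0.86)
Fill: take B (4 @ 265) → take C (8 @ 82) → take 25/34 of D → 42.65; 37/37 used.
2 item(s) taken whole; one partial (take 25/34 of D).

2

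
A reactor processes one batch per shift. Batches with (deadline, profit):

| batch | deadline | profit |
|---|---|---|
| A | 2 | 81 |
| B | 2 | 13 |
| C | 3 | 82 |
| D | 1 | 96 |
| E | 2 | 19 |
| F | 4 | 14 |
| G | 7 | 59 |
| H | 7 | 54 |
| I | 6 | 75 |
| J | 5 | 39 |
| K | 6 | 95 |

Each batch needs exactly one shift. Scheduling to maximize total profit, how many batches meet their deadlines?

Profit order: D=96 K=95 C=82 A=81 I=75 G=59 H=54 J=39 E=19 F=14 B=13
Assign: D→slot 1, K→slot 6, C→slot 3, A→slot 2, I→slot 5, G→slot 7, H→slot 4, J skipped, E skipped, F skipped, B skipped.
Slots: [1:D] [2:A] [3:C] [4:H] [5:I] [6:K] [7:G]
7 of 11 scheduled.

7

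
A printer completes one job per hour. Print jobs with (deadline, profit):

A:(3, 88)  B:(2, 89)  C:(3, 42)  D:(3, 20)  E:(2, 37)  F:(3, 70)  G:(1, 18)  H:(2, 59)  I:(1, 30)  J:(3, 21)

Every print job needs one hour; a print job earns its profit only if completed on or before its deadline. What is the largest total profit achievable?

Sort by profit descending; place each in the latest free slot ≤ its deadline.
Profit order: B=89 A=88 F=70 H=59 C=42 E=37 I=30 J=21 D=20 G=18
Assign: B→slot 2, A→slot 3, F→slot 1, H skipped, C skipped, E skipped, I skipped, J skipped, D skipped, G skipped.
Slots: [1:F] [2:B] [3:A]
Profit = 70 + 89 + 88 = 247

247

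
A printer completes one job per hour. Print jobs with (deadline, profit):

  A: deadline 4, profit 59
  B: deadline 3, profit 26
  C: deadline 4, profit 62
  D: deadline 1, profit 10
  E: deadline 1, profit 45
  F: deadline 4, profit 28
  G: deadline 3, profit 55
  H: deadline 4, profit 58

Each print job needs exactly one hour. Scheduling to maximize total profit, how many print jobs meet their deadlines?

4

Profit order: C=62 A=59 H=58 G=55 E=45 F=28 B=26 D=10
Assign: C→slot 4, A→slot 3, H→slot 2, G→slot 1, E skipped, F skipped, B skipped, D skipped.
Slots: [1:G] [2:H] [3:A] [4:C]
4 of 8 scheduled.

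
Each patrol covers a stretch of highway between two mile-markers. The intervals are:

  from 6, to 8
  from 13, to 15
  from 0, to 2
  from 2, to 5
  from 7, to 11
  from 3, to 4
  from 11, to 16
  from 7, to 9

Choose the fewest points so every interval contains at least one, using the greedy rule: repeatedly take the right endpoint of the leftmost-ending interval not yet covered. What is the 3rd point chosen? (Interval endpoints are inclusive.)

8

By right end: [0,2]  [3,4]  [2,5]  [6,8]  [7,9]  [7,11]  [13,15]  [11,16]
[0,2] uncovered → point at 2; [3,4] uncovered → point at 4; [6,8] uncovered → point at 8; [13,15] uncovered → point at 15.
Points: 2, 4, 8, 15 (4 total).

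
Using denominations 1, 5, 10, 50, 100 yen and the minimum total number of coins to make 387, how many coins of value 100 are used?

Greedy: take as many of the largest coin as possible, then repeat with the remainder.
387 = 3×100 + 1×50 + 3×10 + 1×5 + 2×1
Count of 100: 3

3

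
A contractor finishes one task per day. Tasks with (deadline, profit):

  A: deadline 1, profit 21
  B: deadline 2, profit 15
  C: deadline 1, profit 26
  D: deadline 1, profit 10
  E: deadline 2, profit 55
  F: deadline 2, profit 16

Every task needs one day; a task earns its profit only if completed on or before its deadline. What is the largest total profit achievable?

By profit: E(d2,55), C(d1,26), A(d1,21), F(d2,16), B(d2,15), D(d1,10)
E→slot 2; C→slot 1; A skipped; F skipped; B skipped; D skipped.
Profit = 26 + 55 = 81

81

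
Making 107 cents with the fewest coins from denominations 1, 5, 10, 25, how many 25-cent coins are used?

Greedy: take as many of the largest coin as possible, then repeat with the remainder.
107 = 4×25 + 1×5 + 2×1
Count of 25: 4

4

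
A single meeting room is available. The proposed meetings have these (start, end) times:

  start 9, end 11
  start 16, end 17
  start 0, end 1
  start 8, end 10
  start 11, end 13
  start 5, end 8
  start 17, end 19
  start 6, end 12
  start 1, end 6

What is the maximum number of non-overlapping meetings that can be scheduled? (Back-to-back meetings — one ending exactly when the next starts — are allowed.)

6

By end time: (0,1), (1,6), (5,8), (8,10), (9,11), (6,12), (11,13), (16,17), (17,19).
Pick (0,1); next start ≥ 1 → (1,6); next start ≥ 6 → (8,10); next start ≥ 10 → (11,13); next start ≥ 13 → (16,17); next start ≥ 17 → (17,19).
Selected 6 meetings.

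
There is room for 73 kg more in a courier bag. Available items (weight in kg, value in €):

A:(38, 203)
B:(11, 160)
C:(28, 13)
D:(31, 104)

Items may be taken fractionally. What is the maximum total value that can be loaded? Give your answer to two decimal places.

443.52

Sort by value per unit weight and fill in that order.
Ratios (sorted): B 14.55, A 5.34, D 3.35, C 0.46
take B (11 @ 160); take A (38 @ 203); take 24/31 of D → 80.52. Capacity used 73/73.
Total value = 443.52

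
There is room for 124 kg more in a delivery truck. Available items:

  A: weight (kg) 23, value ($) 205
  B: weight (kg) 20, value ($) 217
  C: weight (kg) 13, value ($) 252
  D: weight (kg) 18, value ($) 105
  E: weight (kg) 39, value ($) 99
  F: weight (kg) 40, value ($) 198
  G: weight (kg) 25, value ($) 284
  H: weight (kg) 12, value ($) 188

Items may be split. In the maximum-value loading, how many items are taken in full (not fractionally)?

Ratios (sorted): C 19.38, H 15.67, G 11.36, B 10.85, A 8.91, D 5.83, F 4.95, E 2.54
take C (13 @ 252); take H (12 @ 188); take G (25 @ 284); take B (20 @ 217); take A (23 @ 205); take D (18 @ 105); take 13/40 of F → 64.35. Capacity used 124/124.
6 item(s) taken whole; one partial (take 13/40 of F).

6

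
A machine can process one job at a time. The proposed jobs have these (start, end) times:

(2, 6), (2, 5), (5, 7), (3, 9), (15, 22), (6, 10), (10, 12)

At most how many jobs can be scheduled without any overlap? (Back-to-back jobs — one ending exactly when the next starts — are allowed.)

4

Sorted by end: (2,5)  (2,6)  (5,7)  (3,9)  (6,10)  (10,12)  (15,22)
take (2,5); take (5,7); skip (3,9); take (10,12); take (15,22).
Selected 4 jobs.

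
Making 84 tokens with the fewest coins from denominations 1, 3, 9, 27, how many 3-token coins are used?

1

Greedy: take as many of the largest coin as possible, then repeat with the remainder.
84 = 3×27 + 1×3
Count of 3: 1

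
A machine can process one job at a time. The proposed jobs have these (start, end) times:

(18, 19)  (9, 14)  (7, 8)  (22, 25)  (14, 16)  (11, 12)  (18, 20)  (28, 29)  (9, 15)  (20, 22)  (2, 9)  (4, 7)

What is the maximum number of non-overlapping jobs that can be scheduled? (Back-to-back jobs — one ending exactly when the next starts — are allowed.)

Order by finish time; keep every interval that doesn't clash with the previous kept one.
Sorted by end: (4,7)  (7,8)  (2,9)  (11,12)  (9,14)  (9,15)  (14,16)  (18,19)  (18,20)  (20,22)  (22,25)  (28,29)
take (4,7); take (7,8); take (11,12); skip (9,14); skip (9,15); take (14,16); take (18,19); skip (18,20); take (20,22); take (22,25); take (28,29).
Selected 8 jobs.

8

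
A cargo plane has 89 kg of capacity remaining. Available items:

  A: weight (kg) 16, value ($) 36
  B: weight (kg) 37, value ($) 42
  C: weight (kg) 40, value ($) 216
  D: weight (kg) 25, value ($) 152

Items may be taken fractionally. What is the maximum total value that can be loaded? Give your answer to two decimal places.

Sort by value per unit weight and fill in that order.
Order: D (152/25=6.08) > C (216/40=5.40) > A (36/16=2.25) > B (42/37=1.14)
Fill: take D (25 @ 152) → take C (40 @ 216) → take A (16 @ 36) → take 8/37 of B → 9.08; 89/89 used.
Total value = 413.08

413.08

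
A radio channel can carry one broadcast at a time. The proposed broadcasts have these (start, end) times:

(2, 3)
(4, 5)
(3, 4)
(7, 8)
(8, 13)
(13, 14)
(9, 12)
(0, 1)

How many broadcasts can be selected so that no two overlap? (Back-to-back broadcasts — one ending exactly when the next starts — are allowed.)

7

Order by finish time; keep every interval that doesn't clash with the previous kept one.
By end time: (0,1), (2,3), (3,4), (4,5), (7,8), (9,12), (8,13), (13,14).
Pick (0,1); next start ≥ 1 → (2,3); next start ≥ 3 → (3,4); next start ≥ 4 → (4,5); next start ≥ 5 → (7,8); next start ≥ 8 → (9,12); next start ≥ 12 → (13,14).
Selected 7 broadcasts.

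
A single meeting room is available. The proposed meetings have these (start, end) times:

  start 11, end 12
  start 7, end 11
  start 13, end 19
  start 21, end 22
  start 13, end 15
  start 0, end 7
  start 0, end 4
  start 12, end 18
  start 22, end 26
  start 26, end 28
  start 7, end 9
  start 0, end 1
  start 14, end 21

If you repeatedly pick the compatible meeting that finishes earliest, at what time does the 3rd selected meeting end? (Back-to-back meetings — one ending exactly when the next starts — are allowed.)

Sorted by end: (0,1)  (0,4)  (0,7)  (7,9)  (7,11)  (11,12)  (13,15)  (12,18)  (13,19)  (14,21)  (21,22)  (22,26)  (26,28)
take (0,1); take (7,9); skip (7,11); take (11,12); take (13,15); take (21,22); take (22,26); take (26,28).
Selected: (0,1) (7,9) (11,12) (13,15) (21,22) (22,26) (26,28)

12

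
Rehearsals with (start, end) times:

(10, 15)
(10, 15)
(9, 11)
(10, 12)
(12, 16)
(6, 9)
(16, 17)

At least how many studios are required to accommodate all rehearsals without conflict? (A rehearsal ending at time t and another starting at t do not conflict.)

4

The answer is the maximum number of intervals overlapping at any instant.
starts: [6, 9, 10, 10, 10, 12, 16]
ends:   [9, 11, 12, 15, 15, 16, 17]
s6→1 e9→0 s9→1 s10→2 s10→3 s10→4  — peak 4.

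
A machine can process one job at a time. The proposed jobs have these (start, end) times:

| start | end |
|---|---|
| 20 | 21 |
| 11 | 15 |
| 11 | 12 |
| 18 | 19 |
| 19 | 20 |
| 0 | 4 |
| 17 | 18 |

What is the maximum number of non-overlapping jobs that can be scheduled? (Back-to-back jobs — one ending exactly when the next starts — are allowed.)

Sorted by end: (0,4)  (11,12)  (11,15)  (17,18)  (18,19)  (19,20)  (20,21)
take (0,4); take (11,12); take (17,18); take (18,19); take (19,20); take (20,21).
Selected 6 jobs.

6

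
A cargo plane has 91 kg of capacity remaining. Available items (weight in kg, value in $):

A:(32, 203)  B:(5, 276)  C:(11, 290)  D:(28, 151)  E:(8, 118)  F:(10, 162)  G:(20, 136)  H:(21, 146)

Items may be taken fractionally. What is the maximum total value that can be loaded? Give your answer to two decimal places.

1229.50

Greedy by value/weight ratio, highest first.
Order: B (276/5=55.20) > C (290/11=26.36) > F (162/10=16.20) > E (118/8=14.75) > H (146/21=6.95) > G (136/20=6.80) > A (203/32=6.34) > D (151/28=5.39)
Fill: take B (5 @ 276) → take C (11 @ 290) → take F (10 @ 162) → take E (8 @ 118) → take H (21 @ 146) → take G (20 @ 136) → take 16/32 of A → 101.50; 91/91 used.
Total value = 1229.50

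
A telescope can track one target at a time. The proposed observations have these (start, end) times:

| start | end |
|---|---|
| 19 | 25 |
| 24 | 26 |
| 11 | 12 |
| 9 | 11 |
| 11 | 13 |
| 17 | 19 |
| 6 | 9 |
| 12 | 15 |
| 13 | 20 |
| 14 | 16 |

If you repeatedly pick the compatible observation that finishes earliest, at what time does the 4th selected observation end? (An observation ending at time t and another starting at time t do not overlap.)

Greedy by earliest finish: after sorting by end time, pick each interval compatible with the last pick.
Sorted by end: (6,9)  (9,11)  (11,12)  (11,13)  (12,15)  (14,16)  (17,19)  (13,20)  (19,25)  (24,26)
take (6,9); take (9,11); take (11,12); skip (11,13); take (12,15); skip (14,16); take (17,19); take (19,25).
Selected: (6,9) (9,11) (11,12) (12,15) (17,19) (19,25)

15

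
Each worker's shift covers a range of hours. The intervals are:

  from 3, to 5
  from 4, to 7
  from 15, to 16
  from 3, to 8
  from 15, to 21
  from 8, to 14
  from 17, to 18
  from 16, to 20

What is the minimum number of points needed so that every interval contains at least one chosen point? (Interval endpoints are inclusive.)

4

By right end: [3,5]  [4,7]  [3,8]  [8,14]  [15,16]  [17,18]  [16,20]  [15,21]
[3,5] uncovered → point at 5; [8,14] uncovered → point at 14; [15,16] uncovered → point at 16; [17,18] uncovered → point at 18.
Points: 5, 14, 16, 18 (4 total).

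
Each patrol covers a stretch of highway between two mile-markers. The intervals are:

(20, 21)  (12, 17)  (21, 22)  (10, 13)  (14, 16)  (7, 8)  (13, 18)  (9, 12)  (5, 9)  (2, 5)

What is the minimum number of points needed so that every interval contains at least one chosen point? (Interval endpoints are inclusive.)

5

Process intervals by earliest right end; each time one isn't hit yet, stab at its right endpoint.
Sorted: [2,5] [7,8] [5,9] [9,12] [10,13] [14,16] [12,17] [13,18] [20,21] [21,22]
{[2,5]} hit by 5; {[7,8],[5,9]} hit by 8; {[9,12],[10,13]} hit by 12; {[14,16],[12,17],[13,18]} hit by 16; {[20,21],[21,22]} hit by 21.
Points: 5, 8, 12, 16, 21 (5 total).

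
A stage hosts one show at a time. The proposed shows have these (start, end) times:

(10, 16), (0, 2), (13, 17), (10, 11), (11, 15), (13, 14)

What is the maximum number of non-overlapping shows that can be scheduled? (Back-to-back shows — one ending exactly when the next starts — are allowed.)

3

Sorted by end: (0,2)  (10,11)  (13,14)  (11,15)  (10,16)  (13,17)
take (0,2); take (10,11); take (13,14).
Selected 3 shows.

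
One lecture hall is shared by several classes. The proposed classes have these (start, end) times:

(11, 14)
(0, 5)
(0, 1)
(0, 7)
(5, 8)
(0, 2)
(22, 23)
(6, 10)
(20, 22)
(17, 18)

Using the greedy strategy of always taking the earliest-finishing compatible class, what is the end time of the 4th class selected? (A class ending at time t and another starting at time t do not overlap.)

18

Greedy by earliest finish: after sorting by end time, pick each interval compatible with the last pick.
Sorted by end: (0,1)  (0,2)  (0,5)  (0,7)  (5,8)  (6,10)  (11,14)  (17,18)  (20,22)  (22,23)
take (0,1); skip (0,2); skip (0,5); take (5,8); take (11,14); take (17,18); take (20,22); take (22,23).
Selected: (0,1) (5,8) (11,14) (17,18) (20,22) (22,23)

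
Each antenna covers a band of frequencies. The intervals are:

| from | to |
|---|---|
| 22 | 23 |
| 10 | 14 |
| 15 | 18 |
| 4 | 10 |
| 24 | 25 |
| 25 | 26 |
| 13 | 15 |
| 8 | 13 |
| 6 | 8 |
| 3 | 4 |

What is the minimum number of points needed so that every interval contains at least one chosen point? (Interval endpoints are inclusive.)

6

Sort by right endpoint; whenever an interval is uncovered, place a point at its right end.
Sorted: [3,4] [6,8] [4,10] [8,13] [10,14] [13,15] [15,18] [22,23] [24,25] [25,26]
{[3,4]} hit by 4; {[6,8],[4,10],[8,13]} hit by 8; {[10,14],[13,15]} hit by 14; {[15,18]} hit by 18; {[22,23]} hit by 23; {[24,25],[25,26]} hit by 25.
Points: 4, 8, 14, 18, 23, 25 (6 total).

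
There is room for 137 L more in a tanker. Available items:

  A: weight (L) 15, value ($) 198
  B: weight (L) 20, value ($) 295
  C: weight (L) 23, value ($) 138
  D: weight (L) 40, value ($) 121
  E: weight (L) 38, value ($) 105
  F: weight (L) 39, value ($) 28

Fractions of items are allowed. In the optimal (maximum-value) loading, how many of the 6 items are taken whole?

5

Greedy by value/weight ratio, highest first.
Order: B (295/20=14.75) > A (198/15=13.20) > C (138/23=6.00) > D (121/40=3.02) > E (105/38=2.76) > F (28/39=0.72)
Fill: take B (20 @ 295) → take A (15 @ 198) → take C (23 @ 138) → take D (40 @ 121) → take E (38 @ 105) → take 1/39 of F → 0.72; 137/137 used.
5 item(s) taken whole; one partial (take 1/39 of F).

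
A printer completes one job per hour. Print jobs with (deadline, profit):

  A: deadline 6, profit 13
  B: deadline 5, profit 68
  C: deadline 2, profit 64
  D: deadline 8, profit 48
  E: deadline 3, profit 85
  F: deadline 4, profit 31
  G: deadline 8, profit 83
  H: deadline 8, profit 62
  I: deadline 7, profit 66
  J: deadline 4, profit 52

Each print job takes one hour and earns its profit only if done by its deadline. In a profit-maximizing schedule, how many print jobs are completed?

8

Profit order: E=85 G=83 B=68 I=66 C=64 H=62 J=52 D=48 F=31 A=13
Assign: E→slot 3, G→slot 8, B→slot 5, I→slot 7, C→slot 2, H→slot 6, J→slot 4, D→slot 1, F skipped, A skipped.
Slots: [1:D] [2:C] [3:E] [4:J] [5:B] [6:H] [7:I] [8:G]
8 of 10 scheduled.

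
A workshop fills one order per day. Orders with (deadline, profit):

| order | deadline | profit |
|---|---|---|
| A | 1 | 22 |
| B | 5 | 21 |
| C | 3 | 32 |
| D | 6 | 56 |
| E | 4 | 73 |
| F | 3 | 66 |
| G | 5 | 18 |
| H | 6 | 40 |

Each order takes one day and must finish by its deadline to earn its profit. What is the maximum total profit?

289

By profit: E(d4,73), F(d3,66), D(d6,56), H(d6,40), C(d3,32), A(d1,22), B(d5,21), G(d5,18)
E→slot 4; F→slot 3; D→slot 6; H→slot 5; C→slot 2; A→slot 1; B skipped; G skipped.
Profit = 22 + 32 + 66 + 73 + 40 + 56 = 289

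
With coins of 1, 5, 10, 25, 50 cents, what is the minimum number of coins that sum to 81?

4

Greedy: take as many of the largest coin as possible, then repeat with the remainder.
81 − 1×50→31 − 1×25→6 − 1×5→1 − 1×1→0
Total coins = 1 + 1 + 1 + 1 = 4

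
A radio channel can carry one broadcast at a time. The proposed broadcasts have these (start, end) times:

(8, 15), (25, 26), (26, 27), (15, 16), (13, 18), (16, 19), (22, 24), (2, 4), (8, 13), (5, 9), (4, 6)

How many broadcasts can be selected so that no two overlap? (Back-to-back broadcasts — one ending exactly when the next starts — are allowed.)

Order by finish time; keep every interval that doesn't clash with the previous kept one.
Sorted by end: (2,4)  (4,6)  (5,9)  (8,13)  (8,15)  (15,16)  (13,18)  (16,19)  (22,24)  (25,26)  (26,27)
take (2,4); take (4,6); take (8,13); take (15,16); skip (13,18); take (16,19); take (22,24); take (25,26); take (26,27).
Selected 8 broadcasts.

8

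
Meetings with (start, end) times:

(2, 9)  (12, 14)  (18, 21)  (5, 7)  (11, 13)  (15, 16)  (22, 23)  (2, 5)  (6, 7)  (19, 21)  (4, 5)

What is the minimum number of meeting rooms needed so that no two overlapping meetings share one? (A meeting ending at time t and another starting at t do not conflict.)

Count concurrent intervals with a sweep; the peak is the room count.
starts: [2, 2, 4, 5, 6, 11, 12, 15, 18, 19, 22]
ends:   [5, 5, 7, 7, 9, 13, 14, 16, 21, 21, 23]
s2→1 s2→2 s4→3  — peak 3.

3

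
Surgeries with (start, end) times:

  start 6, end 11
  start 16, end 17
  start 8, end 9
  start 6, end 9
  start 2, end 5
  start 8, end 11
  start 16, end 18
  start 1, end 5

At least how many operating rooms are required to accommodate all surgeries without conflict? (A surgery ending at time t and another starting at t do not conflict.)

4

Count concurrent intervals with a sweep; the peak is the room count.
starts: [1, 2, 6, 6, 8, 8, 16, 16]
ends:   [5, 5, 9, 9, 11, 11, 17, 18]
s1→1 s2→2 e5→1 e5→0 s6→1 s6→2 s8→3 s8→4  — peak 4.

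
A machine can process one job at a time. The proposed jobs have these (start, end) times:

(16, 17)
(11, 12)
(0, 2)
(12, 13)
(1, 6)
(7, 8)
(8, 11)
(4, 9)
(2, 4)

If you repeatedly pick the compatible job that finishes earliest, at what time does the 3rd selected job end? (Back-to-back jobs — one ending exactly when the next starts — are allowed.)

By end time: (0,2), (2,4), (1,6), (7,8), (4,9), (8,11), (11,12), (12,13), (16,17).
Pick (0,2); next start ≥ 2 → (2,4); next start ≥ 4 → (7,8); next start ≥ 8 → (8,11); next start ≥ 11 → (11,12); next start ≥ 12 → (12,13); next start ≥ 13 → (16,17).
Selected: (0,2) (2,4) (7,8) (8,11) (11,12) (12,13) (16,17)

8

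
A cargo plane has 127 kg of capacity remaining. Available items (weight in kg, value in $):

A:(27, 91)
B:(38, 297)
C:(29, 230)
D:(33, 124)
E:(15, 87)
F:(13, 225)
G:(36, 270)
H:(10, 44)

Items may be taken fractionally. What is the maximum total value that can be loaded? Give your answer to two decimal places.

Order: F (225/13=17.31) > C (230/29=7.93) > B (297/38=7.82) > G (270/36=7.50) > E (87/15=5.80) > H (44/10=4.40) > D (124/33=3.76) > A (91/27=3.37)
Fill: take F (13 @ 225) → take C (29 @ 230) → take B (38 @ 297) → take G (36 @ 270) → take 11/15 of E → 63.80; 127/127 used.
Total value = 1085.80

1085.80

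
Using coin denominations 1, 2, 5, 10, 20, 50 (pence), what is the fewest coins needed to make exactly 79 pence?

5

Greedy: take as many of the largest coin as possible, then repeat with the remainder.
79 − 1×50→29 − 1×20→9 − 1×5→4 − 2×2→0
Total coins = 1 + 1 + 1 + 2 = 5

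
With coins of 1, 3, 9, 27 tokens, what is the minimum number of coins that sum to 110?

6

Greedy: take as many of the largest coin as possible, then repeat with the remainder.
110 = 4×27 + 2×1
Total coins = 4 + 2 = 6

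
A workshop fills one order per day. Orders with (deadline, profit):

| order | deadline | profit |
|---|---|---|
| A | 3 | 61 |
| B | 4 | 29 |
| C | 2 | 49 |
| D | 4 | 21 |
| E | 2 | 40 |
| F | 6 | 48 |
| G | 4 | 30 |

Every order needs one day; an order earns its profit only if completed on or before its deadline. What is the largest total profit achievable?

228

Take jobs in profit order; each goes to the latest open slot no later than its deadline.
Profit order: A=61 C=49 F=48 E=40 G=30 B=29 D=21
Assign: A→slot 3, C→slot 2, F→slot 6, E→slot 1, G→slot 4, B skipped, D skipped.
Slots: [1:E] [2:C] [3:A] [4:G] [6:F]
Profit = 40 + 49 + 61 + 30 + 48 = 228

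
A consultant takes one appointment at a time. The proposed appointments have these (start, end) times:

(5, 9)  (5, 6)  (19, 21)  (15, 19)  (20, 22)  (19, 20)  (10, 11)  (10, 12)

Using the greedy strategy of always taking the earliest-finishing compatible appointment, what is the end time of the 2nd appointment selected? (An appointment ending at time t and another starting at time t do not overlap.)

11

Sorted by end: (5,6)  (5,9)  (10,11)  (10,12)  (15,19)  (19,20)  (19,21)  (20,22)
take (5,6); skip (5,9); take (10,11); take (15,19); take (19,20); take (20,22).
Selected: (5,6) (10,11) (15,19) (19,20) (20,22)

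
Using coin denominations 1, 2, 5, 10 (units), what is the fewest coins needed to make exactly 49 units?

7

Greedy: take as many of the largest coin as possible, then repeat with the remainder.
49 − 4×10→9 − 1×5→4 − 2×2→0
Total coins = 4 + 1 + 2 = 7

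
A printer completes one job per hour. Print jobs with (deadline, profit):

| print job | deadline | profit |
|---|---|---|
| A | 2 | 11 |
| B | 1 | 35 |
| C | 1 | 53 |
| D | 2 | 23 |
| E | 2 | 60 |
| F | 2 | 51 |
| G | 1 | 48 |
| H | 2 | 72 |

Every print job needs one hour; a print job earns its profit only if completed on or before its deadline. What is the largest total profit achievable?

Take jobs in profit order; each goes to the latest open slot no later than its deadline.
Profit order: H=72 E=60 C=53 F=51 G=48 B=35 D=23 A=11
Assign: H→slot 2, E→slot 1, C skipped, F skipped, G skipped, B skipped, D skipped, A skipped.
Slots: [1:E] [2:H]
Profit = 60 + 72 = 132

132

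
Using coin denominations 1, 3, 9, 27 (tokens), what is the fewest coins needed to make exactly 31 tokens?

31 − 1×27→4 − 1×3→1 − 1×1→0
Total coins = 1 + 1 + 1 = 3

3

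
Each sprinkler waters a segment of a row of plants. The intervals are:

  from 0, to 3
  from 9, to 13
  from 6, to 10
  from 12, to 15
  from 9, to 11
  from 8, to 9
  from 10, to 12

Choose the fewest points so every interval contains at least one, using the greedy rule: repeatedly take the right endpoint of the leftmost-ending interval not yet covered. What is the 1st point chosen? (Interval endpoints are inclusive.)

3

By right end: [0,3]  [8,9]  [6,10]  [9,11]  [10,12]  [9,13]  [12,15]
[0,3] uncovered → point at 3; [8,9] uncovered → point at 9; [10,12] uncovered → point at 12.
Points: 3, 9, 12 (3 total).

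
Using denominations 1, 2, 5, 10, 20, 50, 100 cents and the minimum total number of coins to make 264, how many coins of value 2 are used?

264 = 2×100 + 1×50 + 1×10 + 2×2
Count of 2: 2

2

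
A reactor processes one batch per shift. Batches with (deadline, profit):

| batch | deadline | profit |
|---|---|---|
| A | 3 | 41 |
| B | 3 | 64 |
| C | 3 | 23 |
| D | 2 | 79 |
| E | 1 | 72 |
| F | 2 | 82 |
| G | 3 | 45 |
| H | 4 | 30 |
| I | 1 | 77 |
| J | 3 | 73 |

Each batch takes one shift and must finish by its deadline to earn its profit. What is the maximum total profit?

Take jobs in profit order; each goes to the latest open slot no later than its deadline.
By profit: F(d2,82), D(d2,79), I(d1,77), J(d3,73), E(d1,72), B(d3,64), G(d3,45), A(d3,41), H(d4,30), C(d3,23)
F→slot 2; D→slot 1; I skipped; J→slot 3; E skipped; B skipped; G skipped; A skipped; H→slot 4; C skipped.
Profit = 79 + 82 + 73 + 30 = 264

264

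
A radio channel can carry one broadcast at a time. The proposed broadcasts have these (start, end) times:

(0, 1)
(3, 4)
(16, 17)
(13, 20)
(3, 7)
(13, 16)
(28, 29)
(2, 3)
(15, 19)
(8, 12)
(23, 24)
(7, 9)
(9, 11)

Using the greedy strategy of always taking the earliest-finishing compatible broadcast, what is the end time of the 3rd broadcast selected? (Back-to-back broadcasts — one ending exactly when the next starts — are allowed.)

By end time: (0,1), (2,3), (3,4), (3,7), (7,9), (9,11), (8,12), (13,16), (16,17), (15,19), (13,20), (23,24), (28,29).
Pick (0,1); next start ≥ 1 → (2,3); next start ≥ 3 → (3,4); next start ≥ 4 → (7,9); next start ≥ 9 → (9,11); next start ≥ 11 → (13,16); next start ≥ 16 → (16,17); next start ≥ 17 → (23,24); next start ≥ 24 → (28,29).
Selected: (0,1) (2,3) (3,4) (7,9) (9,11) (13,16) (16,17) (23,24) (28,29)

4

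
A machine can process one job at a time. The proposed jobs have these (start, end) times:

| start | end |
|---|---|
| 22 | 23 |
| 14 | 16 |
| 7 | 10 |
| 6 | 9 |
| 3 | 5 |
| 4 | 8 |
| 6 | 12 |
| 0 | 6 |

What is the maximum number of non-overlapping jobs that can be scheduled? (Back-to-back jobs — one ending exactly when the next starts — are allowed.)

Sorted by end: (3,5)  (0,6)  (4,8)  (6,9)  (7,10)  (6,12)  (14,16)  (22,23)
take (3,5); skip (0,6); skip (4,8); take (6,9); skip (7,10); skip (6,12); take (14,16); take (22,23).
Selected 4 jobs.

4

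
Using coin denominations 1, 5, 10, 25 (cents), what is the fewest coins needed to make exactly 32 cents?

Greedy: take as many of the largest coin as possible, then repeat with the remainder.
32 − 1×25→7 − 1×5→2 − 2×1→0
Total coins = 1 + 1 + 2 = 4

4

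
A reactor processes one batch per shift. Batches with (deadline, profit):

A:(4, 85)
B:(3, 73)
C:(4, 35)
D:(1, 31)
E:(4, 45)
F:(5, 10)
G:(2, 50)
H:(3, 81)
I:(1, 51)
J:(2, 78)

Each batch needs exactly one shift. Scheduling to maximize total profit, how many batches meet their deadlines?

Sort by profit descending; place each in the latest free slot ≤ its deadline.
By profit: A(d4,85), H(d3,81), J(d2,78), B(d3,73), I(d1,51), G(d2,50), E(d4,45), C(d4,35), D(d1,31), F(d5,10)
A→slot 4; H→slot 3; J→slot 2; B→slot 1; I skipped; G skipped; E skipped; C skipped; D skipped; F→slot 5.
5 of 10 scheduled.

5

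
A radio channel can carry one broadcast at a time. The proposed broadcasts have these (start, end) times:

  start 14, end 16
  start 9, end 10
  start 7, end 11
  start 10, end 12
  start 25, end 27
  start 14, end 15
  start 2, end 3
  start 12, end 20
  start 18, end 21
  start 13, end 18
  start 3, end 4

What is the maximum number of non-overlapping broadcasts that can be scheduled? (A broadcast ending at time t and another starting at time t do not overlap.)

Sort by end time and greedily take each interval whose start is ≥ the last chosen end.
By end time: (2,3), (3,4), (9,10), (7,11), (10,12), (14,15), (14,16), (13,18), (12,20), (18,21), (25,27).
Pick (2,3); next start ≥ 3 → (3,4); next start ≥ 4 → (9,10); next start ≥ 10 → (10,12); next start ≥ 12 → (14,15); next start ≥ 15 → (18,21); next start ≥ 21 → (25,27).
Selected 7 broadcasts.

7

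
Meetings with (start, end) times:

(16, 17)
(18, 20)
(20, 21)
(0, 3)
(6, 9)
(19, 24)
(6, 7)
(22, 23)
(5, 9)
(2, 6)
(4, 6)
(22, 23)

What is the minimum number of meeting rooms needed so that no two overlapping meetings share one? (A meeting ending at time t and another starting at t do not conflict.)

starts: [0, 2, 4, 5, 6, 6, 16, 18, 19, 20, 22, 22]
ends:   [3, 6, 6, 7, 9, 9, 17, 20, 21, 23, 23, 24]
s0→1 s2→2 e3→1 s4→2 s5→3  — peak 3.

3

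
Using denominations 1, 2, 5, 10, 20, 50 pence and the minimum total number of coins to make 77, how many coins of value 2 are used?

1

77 = 1×50 + 1×20 + 1×5 + 1×2
Count of 2: 1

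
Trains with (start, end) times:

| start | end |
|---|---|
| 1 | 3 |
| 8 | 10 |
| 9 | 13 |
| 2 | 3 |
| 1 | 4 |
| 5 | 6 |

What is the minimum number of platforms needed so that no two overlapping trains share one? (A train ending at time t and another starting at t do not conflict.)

3

starts: [1, 1, 2, 5, 8, 9]
ends:   [3, 3, 4, 6, 10, 13]
s1→1 s1→2 s2→3  — peak 3.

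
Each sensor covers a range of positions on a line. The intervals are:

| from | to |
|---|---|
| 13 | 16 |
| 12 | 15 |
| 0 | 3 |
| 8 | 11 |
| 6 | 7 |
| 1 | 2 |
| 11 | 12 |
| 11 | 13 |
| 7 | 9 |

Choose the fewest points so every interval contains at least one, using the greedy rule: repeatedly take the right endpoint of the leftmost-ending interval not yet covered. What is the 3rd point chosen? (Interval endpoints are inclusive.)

11

Process intervals by earliest right end; each time one isn't hit yet, stab at its right endpoint.
By right end: [1,2]  [0,3]  [6,7]  [7,9]  [8,11]  [11,12]  [11,13]  [12,15]  [13,16]
[1,2] uncovered → point at 2; [6,7] uncovered → point at 7; [8,11] uncovered → point at 11; [12,15] uncovered → point at 15.
Points: 2, 7, 11, 15 (4 total).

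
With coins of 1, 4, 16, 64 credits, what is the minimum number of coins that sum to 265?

7

Use the largest denomination that fits, subtract, and repeat.
265 = 4×64 + 2×4 + 1×1
Total coins = 4 + 2 + 1 = 7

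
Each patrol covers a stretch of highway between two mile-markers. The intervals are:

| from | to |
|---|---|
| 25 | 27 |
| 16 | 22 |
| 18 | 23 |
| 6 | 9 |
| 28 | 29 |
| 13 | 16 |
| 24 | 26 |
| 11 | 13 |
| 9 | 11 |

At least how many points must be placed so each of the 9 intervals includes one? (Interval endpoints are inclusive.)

5

Process intervals by earliest right end; each time one isn't hit yet, stab at its right endpoint.
By right end: [6,9]  [9,11]  [11,13]  [13,16]  [16,22]  [18,23]  [24,26]  [25,27]  [28,29]
[6,9] uncovered → point at 9; [11,13] uncovered → point at 13; [16,22] uncovered → point at 22; [24,26] uncovered → point at 26; [28,29] uncovered → point at 29.
Points: 9, 13, 22, 26, 29 (5 total).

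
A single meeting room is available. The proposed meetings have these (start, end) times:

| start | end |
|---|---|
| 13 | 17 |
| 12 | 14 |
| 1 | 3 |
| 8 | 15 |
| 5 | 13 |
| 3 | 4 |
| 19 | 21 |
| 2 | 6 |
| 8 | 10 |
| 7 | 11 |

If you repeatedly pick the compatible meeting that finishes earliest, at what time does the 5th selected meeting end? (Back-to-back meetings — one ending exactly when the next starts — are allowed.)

21

By end time: (1,3), (3,4), (2,6), (8,10), (7,11), (5,13), (12,14), (8,15), (13,17), (19,21).
Pick (1,3); next start ≥ 3 → (3,4); next start ≥ 4 → (8,10); next start ≥ 10 → (12,14); next start ≥ 14 → (19,21).
Selected: (1,3) (3,4) (8,10) (12,14) (19,21)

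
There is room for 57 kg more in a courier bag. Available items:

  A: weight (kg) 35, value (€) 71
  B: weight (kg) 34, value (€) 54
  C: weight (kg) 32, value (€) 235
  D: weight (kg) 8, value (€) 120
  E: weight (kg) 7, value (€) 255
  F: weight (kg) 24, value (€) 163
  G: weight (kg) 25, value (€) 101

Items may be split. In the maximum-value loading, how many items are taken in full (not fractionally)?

Ratios (sorted): E 36.43, D 15.00, C 7.34, F 6.79, G 4.04, A 2.03, B 1.59
take E (7 @ 255); take D (8 @ 120); take C (32 @ 235); take 10/24 of F → 67.92. Capacity used 57/57.
3 item(s) taken whole; one partial (take 10/24 of F).

3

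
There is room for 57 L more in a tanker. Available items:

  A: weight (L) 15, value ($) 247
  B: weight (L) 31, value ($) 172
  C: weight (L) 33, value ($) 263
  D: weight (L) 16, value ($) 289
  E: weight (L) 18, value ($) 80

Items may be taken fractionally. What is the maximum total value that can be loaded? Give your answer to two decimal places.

743.21

Sort by value per unit weight and fill in that order.
Ratios (sorted): D 18.06, A 16.47, C 7.97, B 5.55, E 4.44
take D (16 @ 289); take A (15 @ 247); take 26/33 of C → 207.21. Capacity used 57/57.
Total value = 743.21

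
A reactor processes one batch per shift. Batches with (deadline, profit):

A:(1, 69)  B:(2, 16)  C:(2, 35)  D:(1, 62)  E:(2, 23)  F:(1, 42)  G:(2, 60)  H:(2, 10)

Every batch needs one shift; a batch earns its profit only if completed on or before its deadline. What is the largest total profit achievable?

129

Sort by profit descending; place each in the latest free slot ≤ its deadline.
Profit order: A=69 D=62 G=60 F=42 C=35 E=23 B=16 H=10
Assign: A→slot 1, D skipped, G→slot 2, F skipped, C skipped, E skipped, B skipped, H skipped.
Slots: [1:A] [2:G]
Profit = 69 + 60 = 129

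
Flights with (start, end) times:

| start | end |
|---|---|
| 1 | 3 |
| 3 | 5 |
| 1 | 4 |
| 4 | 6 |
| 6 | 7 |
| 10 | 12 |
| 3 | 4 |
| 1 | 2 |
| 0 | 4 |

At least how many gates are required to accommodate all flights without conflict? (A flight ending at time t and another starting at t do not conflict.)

The answer is the maximum number of intervals overlapping at any instant.
Events (time:±→running): 0:+→1 1:+→2 1:+→3 1:+→4 … peak 4.

4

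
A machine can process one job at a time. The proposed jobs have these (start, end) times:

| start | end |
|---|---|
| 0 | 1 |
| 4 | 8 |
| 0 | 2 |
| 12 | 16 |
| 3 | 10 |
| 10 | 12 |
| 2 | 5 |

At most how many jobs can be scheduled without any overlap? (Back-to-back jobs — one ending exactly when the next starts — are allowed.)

Greedy by earliest finish: after sorting by end time, pick each interval compatible with the last pick.
By end time: (0,1), (0,2), (2,5), (4,8), (3,10), (10,12), (12,16).
Pick (0,1); next start ≥ 1 → (2,5); next start ≥ 5 → (10,12); next start ≥ 12 → (12,16).
Selected 4 jobs.

4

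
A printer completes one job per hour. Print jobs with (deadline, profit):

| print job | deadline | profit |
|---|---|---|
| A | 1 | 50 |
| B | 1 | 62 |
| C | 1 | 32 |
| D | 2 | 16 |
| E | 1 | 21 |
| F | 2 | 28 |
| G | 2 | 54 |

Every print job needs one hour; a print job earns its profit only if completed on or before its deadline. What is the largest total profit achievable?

Sort by profit descending; place each in the latest free slot ≤ its deadline.
By profit: B(d1,62), G(d2,54), A(d1,50), C(d1,32), F(d2,28), E(d1,21), D(d2,16)
B→slot 1; G→slot 2; A skipped; C skipped; F skipped; E skipped; D skipped.
Profit = 62 + 54 = 116

116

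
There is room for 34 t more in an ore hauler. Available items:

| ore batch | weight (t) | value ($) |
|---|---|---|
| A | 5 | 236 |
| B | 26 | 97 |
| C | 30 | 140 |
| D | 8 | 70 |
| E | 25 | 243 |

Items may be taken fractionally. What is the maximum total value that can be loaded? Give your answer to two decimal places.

514.00

Sort by value per unit weight and fill in that order.
Ratios (sorted): A 47.20, E 9.72, D 8.75, C 4.67, B 3.73
take A (5 @ 236); take E (25 @ 243); take 4/8 of D → 35.00. Capacity used 34/34.
Total value = 514.00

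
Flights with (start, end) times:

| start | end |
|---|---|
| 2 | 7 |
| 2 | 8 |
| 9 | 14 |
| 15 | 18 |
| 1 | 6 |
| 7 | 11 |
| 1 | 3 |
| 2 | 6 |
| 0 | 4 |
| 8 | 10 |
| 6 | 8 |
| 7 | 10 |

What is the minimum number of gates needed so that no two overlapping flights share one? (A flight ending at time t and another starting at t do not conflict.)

6

The answer is the maximum number of intervals overlapping at any instant.
starts: [0, 1, 1, 2, 2, 2, 6, 7, 7, 8, 9, 15]
ends:   [3, 4, 6, 6, 7, 8, 8, 10, 10, 11, 14, 18]
s0→1 s1→2 s1→3 s2→4 s2→5 s2→6  — peak 6.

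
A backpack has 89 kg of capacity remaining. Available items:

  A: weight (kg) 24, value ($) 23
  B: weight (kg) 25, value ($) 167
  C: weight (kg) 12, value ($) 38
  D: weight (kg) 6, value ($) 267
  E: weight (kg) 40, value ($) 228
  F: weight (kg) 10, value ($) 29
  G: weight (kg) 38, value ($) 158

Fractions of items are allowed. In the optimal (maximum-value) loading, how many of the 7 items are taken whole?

Greedy by value/weight ratio, highest first.
Order: D (267/6=44.50) > B (167/25=6.68) > E (228/40=5.70) > G (158/38=4.16) > C (38/12=3.17) > F (29/10=2.90) > A (23/24=0.96)
Fill: take D (6 @ 267) → take B (25 @ 167) → take E (40 @ 228) → take 18/38 of G → 74.84; 89/89 used.
3 item(s) taken whole; one partial (take 18/38 of G).

3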